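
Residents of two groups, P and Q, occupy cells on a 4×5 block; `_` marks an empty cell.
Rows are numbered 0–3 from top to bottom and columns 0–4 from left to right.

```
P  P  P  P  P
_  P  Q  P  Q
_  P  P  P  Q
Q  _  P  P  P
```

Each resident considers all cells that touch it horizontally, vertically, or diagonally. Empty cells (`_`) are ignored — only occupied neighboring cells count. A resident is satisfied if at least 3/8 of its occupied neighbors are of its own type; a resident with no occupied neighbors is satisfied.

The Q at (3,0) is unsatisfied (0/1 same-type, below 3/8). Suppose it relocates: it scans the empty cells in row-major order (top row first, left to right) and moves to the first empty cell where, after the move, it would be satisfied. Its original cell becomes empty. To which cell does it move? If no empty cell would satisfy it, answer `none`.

none

Vacating (3,0). Empty cells in order:
  (1,0): 0/4 same-type → still unsatisfied.
  (2,0): 0/2 same-type → still unsatisfied.
  (3,1): 0/3 same-type → still unsatisfied.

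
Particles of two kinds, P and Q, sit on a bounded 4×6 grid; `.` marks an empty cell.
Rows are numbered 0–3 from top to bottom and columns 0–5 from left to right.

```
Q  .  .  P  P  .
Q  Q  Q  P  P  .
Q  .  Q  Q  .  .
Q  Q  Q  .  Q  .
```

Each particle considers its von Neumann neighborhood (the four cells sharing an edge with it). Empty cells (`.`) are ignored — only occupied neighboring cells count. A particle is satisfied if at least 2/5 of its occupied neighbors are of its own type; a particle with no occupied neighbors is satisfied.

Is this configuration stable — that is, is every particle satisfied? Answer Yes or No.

(0,0)Q 1/1 satisfied
(0,3)P 2/2 satisfied
(0,4)P 2/2 satisfied
(1,0)Q 3/3 satisfied
(1,1)Q 2/2 satisfied
(1,2)Q 2/3 satisfied
(1,3)P 2/4 satisfied
(1,4)P 2/2 satisfied
(2,0)Q 2/2 satisfied
(2,2)Q 3/3 satisfied
(2,3)Q 1/2 satisfied
(3,0)Q 2/2 satisfied
(3,1)Q 2/2 satisfied
(3,2)Q 2/2 satisfied
(3,4)Q 0/0 satisfied
All meet the threshold, so the configuration is stable.

Yes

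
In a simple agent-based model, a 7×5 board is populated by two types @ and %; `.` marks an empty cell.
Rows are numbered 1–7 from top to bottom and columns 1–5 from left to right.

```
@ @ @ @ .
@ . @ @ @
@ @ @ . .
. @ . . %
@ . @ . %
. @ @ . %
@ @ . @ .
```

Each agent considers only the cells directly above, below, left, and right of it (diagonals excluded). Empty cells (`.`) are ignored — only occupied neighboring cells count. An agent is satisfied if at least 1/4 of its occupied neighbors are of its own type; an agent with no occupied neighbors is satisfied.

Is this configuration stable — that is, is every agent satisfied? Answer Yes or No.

Yes

Row 1: (1,1)@ 2/2 satisfied · (1,2)@ 2/2 satisfied · (1,3)@ 3/3 satisfied · (1,4)@ 2/2 satisfied
Row 2: (2,1)@ 2/2 satisfied · (2,3)@ 3/3 satisfied · (2,4)@ 3/3 satisfied · (2,5)@ 1/1 satisfied
Row 3: (3,1)@ 2/2 satisfied · (3,2)@ 3/3 satisfied · (3,3)@ 2/2 satisfied
Row 4: (4,2)@ 1/1 satisfied · (4,5)% 1/1 satisfied
Row 5: (5,1)@ 0/0 satisfied · (5,3)@ 1/1 satisfied · (5,5)% 2/2 satisfied
Row 6: (6,2)@ 2/2 satisfied · (6,3)@ 2/2 satisfied · (6,5)% 1/1 satisfied
Row 7: (7,1)@ 1/1 satisfied · (7,2)@ 2/2 satisfied · (7,4)@ 0/0 satisfied
All meet the threshold, so the configuration is stable.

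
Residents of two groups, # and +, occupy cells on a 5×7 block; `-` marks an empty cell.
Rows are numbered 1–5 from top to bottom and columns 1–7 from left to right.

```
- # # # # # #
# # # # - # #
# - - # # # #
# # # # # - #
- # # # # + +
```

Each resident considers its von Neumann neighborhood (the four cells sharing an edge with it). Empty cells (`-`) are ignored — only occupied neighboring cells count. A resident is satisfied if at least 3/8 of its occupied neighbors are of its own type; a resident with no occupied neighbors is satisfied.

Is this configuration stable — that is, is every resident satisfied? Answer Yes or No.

Yes

(1,2)# 2/2 ✓
(1,3)# 3/3 ✓
(1,4)# 3/3 ✓
(1,5)# 2/2 ✓
(1,6)# 3/3 ✓
(1,7)# 2/2 ✓
(2,1)# 2/2 ✓
(2,2)# 3/3 ✓
(2,3)# 3/3 ✓
(2,4)# 3/3 ✓
(2,6)# 3/3 ✓
(2,7)# 3/3 ✓
(3,1)# 2/2 ✓
(3,4)# 3/3 ✓
(3,5)# 3/3 ✓
(3,6)# 3/3 ✓
(3,7)# 3/3 ✓
(4,1)# 2/2 ✓
(4,2)# 3/3 ✓
(4,3)# 3/3 ✓
(4,4)# 4/4 ✓
(4,5)# 3/3 ✓
(4,7)# 1/2 ✓
(5,2)# 2/2 ✓
(5,3)# 3/3 ✓
(5,4)# 3/3 ✓
(5,5)# 2/3 ✓
(5,6)+ 1/2 ✓
(5,7)+ 1/2 ✓
All meet the threshold, so the configuration is stable.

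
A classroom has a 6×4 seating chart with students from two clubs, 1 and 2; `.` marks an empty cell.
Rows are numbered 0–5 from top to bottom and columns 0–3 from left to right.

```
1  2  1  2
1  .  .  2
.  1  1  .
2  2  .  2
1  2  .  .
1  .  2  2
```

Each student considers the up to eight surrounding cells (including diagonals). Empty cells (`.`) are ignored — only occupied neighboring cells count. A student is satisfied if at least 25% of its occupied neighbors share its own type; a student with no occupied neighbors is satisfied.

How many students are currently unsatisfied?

3

Row 0: (0,0)1 1/2 satisfied · (0,1)2 0/3 not · (0,2)1 0/3 not · (0,3)2 1/2 satisfied
Row 1: (1,0)1 2/3 satisfied · (1,3)2 1/3 satisfied
Row 2: (2,1)1 2/4 satisfied · (2,2)1 1/4 satisfied
Row 3: (3,0)2 2/4 satisfied · (3,1)2 2/5 satisfied · (3,3)2 0/1 not
Row 4: (4,0)1 1/4 satisfied · (4,1)2 3/5 satisfied
Row 5: (5,0)1 1/2 satisfied · (5,2)2 2/2 satisfied · (5,3)2 1/1 satisfied
Unsatisfied: (0,1), (0,2), (3,3) — 3 in total.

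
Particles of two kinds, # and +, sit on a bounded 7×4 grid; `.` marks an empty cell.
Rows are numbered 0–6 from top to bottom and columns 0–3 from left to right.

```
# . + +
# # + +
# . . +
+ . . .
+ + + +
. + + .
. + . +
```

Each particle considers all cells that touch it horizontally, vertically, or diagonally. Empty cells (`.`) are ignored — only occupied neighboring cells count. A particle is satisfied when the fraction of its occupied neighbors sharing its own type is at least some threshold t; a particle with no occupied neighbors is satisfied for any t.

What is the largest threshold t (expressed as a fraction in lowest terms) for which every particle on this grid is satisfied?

(0,0)# 2/2
(0,2)+ 3/4
(0,3)+ 3/3
(1,0)# 3/3
(1,1)# 3/5
(1,2)+ 4/5
(1,3)+ 4/4
(2,0)# 2/3
(2,3)+ 2/2
(3,0)+ 2/3
(4,0)+ 3/3
(4,1)+ 5/5
(4,2)+ 4/4
(4,3)+ 2/2
(5,1)+ 5/5
(5,2)+ 6/6
(6,1)+ 2/2
(6,3)+ 1/1
The smallest same-type fraction is 3/5 at (1,1), which reduces to 3/5. Any threshold above that leaves this particle unsatisfied.

3/5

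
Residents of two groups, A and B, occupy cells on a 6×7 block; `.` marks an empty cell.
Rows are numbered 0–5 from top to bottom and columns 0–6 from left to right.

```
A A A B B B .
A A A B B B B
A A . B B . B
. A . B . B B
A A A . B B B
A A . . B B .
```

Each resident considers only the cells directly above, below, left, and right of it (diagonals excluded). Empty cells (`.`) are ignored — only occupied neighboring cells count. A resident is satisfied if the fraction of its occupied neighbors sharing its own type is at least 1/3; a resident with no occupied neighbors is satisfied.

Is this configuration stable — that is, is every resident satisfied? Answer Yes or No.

Row 0: (0,0)A 2/2 satisfied · (0,1)A 3/3 satisfied · (0,2)A 2/3 satisfied · (0,3)B 2/3 satisfied · (0,4)B 3/3 satisfied · (0,5)B 2/2 satisfied
Row 1: (1,0)A 3/3 satisfied · (1,1)A 4/4 satisfied · (1,2)A 2/3 satisfied · (1,3)B 3/4 satisfied · (1,4)B 4/4 satisfied · (1,5)B 3/3 satisfied · (1,6)B 2/2 satisfied
Row 2: (2,0)A 2/2 satisfied · (2,1)A 3/3 satisfied · (2,3)B 3/3 satisfied · (2,4)B 2/2 satisfied · (2,6)B 2/2 satisfied
Row 3: (3,1)A 2/2 satisfied · (3,3)B 1/1 satisfied · (3,5)B 2/2 satisfied · (3,6)B 3/3 satisfied
Row 4: (4,0)A 2/2 satisfied · (4,1)A 4/4 satisfied · (4,2)A 1/1 satisfied · (4,4)B 2/2 satisfied · (4,5)B 4/4 satisfied · (4,6)B 2/2 satisfied
Row 5: (5,0)A 2/2 satisfied · (5,1)A 2/2 satisfied · (5,4)B 2/2 satisfied · (5,5)B 2/2 satisfied
All meet the threshold, so the configuration is stable.

Yes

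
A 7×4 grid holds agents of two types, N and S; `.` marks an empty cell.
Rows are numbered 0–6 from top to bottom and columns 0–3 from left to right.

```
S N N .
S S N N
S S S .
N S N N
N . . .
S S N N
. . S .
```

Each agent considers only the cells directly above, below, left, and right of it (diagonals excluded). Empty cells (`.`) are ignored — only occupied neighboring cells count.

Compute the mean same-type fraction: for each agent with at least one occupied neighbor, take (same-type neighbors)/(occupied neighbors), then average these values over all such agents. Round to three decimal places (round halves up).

Row 0: (0,0)S 1/2 · (0,1)N 1/3 · (0,2)N 2/2
Row 1: (1,0)S 3/3 · (1,1)S 2/4 · (1,2)N 2/4 · (1,3)N 1/1
Row 2: (2,0)S 2/3 · (2,1)S 4/4 · (2,2)S 1/3
Row 3: (3,0)N 1/3 · (3,1)S 1/3 · (3,2)N 1/3 · (3,3)N 1/1
Row 4: (4,0)N 1/2
Row 5: (5,0)S 1/2 · (5,1)S 1/2 · (5,2)N 1/3 · (5,3)N 1/1
Row 6: (6,2)S 0/1
Sum over 20 agents: 1/2 + 1/3 + 2/2 + 3/3 + 2/4 + 2/4 + 1/1 + 2/3 + 4/4 + 1/3 + 1/3 + 1/3 + 1/3 + 1/1 + 1/2 + 1/2 + 1/2 + 1/3 + 1/1 + 0/1 = 35/3; mean = 35/3 ÷ 20 = 7/12 = 0.583333… → 0.583.

0.583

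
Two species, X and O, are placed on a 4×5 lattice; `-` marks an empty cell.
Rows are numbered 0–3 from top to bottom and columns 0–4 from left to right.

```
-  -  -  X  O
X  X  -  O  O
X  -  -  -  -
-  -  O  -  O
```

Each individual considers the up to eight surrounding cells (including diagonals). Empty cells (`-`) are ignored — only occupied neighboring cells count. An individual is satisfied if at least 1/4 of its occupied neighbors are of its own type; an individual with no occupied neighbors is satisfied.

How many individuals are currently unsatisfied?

1

Row 0: (0,3)X 0/3 unhappy · (0,4)O 2/3 ok
Row 1: (1,0)X 2/2 ok · (1,1)X 2/2 ok · (1,3)O 2/3 ok · (1,4)O 2/3 ok
Row 2: (2,0)X 2/2 ok
Row 3: (3,2)O 0/0 ok · (3,4)O 0/0 ok
Unsatisfied: (0,3) — 1 in total.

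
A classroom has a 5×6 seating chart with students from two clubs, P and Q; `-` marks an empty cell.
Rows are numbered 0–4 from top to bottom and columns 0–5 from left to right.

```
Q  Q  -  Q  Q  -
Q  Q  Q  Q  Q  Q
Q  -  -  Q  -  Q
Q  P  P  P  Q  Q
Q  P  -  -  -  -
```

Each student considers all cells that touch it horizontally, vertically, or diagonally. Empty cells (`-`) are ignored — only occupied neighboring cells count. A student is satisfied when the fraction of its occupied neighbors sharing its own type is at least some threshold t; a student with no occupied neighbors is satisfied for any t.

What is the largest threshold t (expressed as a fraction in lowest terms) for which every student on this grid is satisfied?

1/3

Row 0: (0,0)Q 3/3 · (0,1)Q 4/4 · (0,3)Q 4/4 · (0,4)Q 4/4
Row 1: (1,0)Q 4/4 · (1,1)Q 5/5 · (1,2)Q 5/5 · (1,3)Q 5/5 · (1,4)Q 6/6 · (1,5)Q 3/3
Row 2: (2,0)Q 3/4 · (2,3)Q 4/6 · (2,5)Q 4/4
Row 3: (3,0)Q 2/4 · (3,1)P 2/5 · (3,2)P 3/4 · (3,3)P 1/3 · (3,4)Q 3/4 · (3,5)Q 2/2
Row 4: (4,0)Q 1/3 · (4,1)P 2/4
The smallest same-type fraction is 1/3 at (3,3), which reduces to 1/3. Any threshold above that leaves this student unsatisfied.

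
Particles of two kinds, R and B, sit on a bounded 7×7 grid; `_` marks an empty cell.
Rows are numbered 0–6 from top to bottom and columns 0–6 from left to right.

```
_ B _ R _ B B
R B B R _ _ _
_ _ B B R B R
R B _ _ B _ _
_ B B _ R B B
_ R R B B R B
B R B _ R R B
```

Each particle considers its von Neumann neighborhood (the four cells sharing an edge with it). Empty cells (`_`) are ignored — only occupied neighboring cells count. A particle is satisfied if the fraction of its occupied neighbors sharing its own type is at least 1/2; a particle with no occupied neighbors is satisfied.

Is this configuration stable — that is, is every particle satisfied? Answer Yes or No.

(0,1)B 1/1 satisfied
(0,3)R 1/1 satisfied
(0,5)B 1/1 satisfied
(0,6)B 1/1 satisfied
(1,0)R 0/1 not
(1,1)B 2/3 satisfied
(1,2)B 2/3 satisfied
(1,3)R 1/3 not
(2,2)B 2/2 satisfied
(2,3)B 1/3 not
(2,4)R 0/3 not
(2,5)B 0/2 not
(2,6)R 0/1 not
(3,0)R 0/1 not
(3,1)B 1/2 satisfied
(3,4)B 0/2 not
(4,1)B 2/3 satisfied
(4,2)B 1/2 satisfied
(4,4)R 0/3 not
(4,5)B 1/3 not
(4,6)B 2/2 satisfied
(5,1)R 2/3 satisfied
(5,2)R 1/4 not
(5,3)B 1/2 satisfied
(5,4)B 1/4 not
(5,5)R 1/4 not
(5,6)B 2/3 satisfied
(6,0)B 0/1 not
(6,1)R 1/3 not
(6,2)B 0/2 not
(6,4)R 1/2 satisfied
(6,5)R 2/3 satisfied
(6,6)B 1/2 satisfied
For instance (1,0) has only 0/1 same-type neighbors, below 1/2.

No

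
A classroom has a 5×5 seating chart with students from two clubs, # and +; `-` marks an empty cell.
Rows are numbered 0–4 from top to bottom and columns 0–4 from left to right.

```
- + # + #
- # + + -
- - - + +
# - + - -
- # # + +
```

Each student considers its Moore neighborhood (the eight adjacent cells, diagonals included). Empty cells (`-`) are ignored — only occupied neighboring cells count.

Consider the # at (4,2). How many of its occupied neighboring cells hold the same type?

Occupied neighbors of (4,2): (3,2)=+, (4,1)=#, (4,3)=+.
Same type (#): 1 of 3.

1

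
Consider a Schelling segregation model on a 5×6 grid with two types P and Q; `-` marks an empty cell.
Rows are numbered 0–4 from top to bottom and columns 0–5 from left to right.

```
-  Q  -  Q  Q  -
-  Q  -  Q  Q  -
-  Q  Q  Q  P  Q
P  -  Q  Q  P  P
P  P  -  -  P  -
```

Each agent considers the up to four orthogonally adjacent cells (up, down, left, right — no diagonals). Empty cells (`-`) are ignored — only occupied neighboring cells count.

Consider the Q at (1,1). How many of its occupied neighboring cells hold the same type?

Occupied neighbors of (1,1): (0,1)=Q, (2,1)=Q.
Same type (Q): 2 of 2.

2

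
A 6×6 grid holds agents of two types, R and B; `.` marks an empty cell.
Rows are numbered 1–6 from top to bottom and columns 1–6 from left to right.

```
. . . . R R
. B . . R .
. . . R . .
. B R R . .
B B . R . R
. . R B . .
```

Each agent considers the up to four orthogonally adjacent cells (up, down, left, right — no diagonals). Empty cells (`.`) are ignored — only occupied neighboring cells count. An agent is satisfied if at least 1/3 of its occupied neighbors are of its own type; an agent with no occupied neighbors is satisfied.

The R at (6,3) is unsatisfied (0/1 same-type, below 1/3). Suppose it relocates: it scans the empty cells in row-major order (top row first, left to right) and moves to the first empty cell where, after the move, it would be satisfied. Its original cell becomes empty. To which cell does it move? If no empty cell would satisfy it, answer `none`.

Vacating (6,3). Empty cells in order:
  (1,1): 0/0 same-type → satisfied — stop here.

(1,1)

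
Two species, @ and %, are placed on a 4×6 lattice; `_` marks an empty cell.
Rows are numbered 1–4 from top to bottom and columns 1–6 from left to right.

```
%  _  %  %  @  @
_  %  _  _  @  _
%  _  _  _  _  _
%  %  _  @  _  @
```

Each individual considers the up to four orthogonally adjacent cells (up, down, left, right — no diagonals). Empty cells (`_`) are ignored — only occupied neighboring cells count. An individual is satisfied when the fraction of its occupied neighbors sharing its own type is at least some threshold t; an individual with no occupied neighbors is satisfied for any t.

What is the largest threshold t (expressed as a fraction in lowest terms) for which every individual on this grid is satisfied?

1/2

(1,1)% — no occupied neighbors
(1,3)% 1/1
(1,4)% 1/2
(1,5)@ 2/3
(1,6)@ 1/1
(2,2)% — no occupied neighbors
(2,5)@ 1/1
(3,1)% 1/1
(4,1)% 2/2
(4,2)% 1/1
(4,4)@ — no occupied neighbors
(4,6)@ — no occupied neighbors
The smallest same-type fraction is 1/2 at (1,4), which reduces to 1/2. Any threshold above that leaves this individual unsatisfied.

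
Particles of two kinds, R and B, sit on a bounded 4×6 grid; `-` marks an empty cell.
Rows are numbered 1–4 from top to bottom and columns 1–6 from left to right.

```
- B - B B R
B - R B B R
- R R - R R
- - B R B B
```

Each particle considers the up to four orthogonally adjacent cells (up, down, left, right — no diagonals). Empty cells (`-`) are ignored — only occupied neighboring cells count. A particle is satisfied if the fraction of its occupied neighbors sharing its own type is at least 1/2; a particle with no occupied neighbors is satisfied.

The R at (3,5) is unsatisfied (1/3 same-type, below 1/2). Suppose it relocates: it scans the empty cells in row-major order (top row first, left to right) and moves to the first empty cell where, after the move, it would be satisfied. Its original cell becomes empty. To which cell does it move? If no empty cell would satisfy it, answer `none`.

Vacating (3,5). Empty cells in order:
  (1,1): 0/2 same-type → still unsatisfied.
  (1,3): 1/3 same-type → still unsatisfied.
  (2,2): 2/4 same-type → satisfied — stop here.

(2,2)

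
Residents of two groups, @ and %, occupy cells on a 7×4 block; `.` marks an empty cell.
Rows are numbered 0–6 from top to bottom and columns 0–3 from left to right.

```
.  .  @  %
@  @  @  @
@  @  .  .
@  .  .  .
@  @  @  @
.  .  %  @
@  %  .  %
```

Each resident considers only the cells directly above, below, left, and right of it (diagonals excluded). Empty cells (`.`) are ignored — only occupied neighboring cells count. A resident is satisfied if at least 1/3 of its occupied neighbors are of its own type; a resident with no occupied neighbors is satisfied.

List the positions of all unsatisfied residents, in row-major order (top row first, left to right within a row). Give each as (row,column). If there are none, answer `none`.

Row 0: (0,2)@ 1/2 ok · (0,3)% 0/2 unhappy
Row 1: (1,0)@ 2/2 ok · (1,1)@ 3/3 ok · (1,2)@ 3/3 ok · (1,3)@ 1/2 ok
Row 2: (2,0)@ 3/3 ok · (2,1)@ 2/2 ok
Row 3: (3,0)@ 2/2 ok
Row 4: (4,0)@ 2/2 ok · (4,1)@ 2/2 ok · (4,2)@ 2/3 ok · (4,3)@ 2/2 ok
Row 5: (5,2)% 0/2 unhappy · (5,3)@ 1/3 ok
Row 6: (6,0)@ 0/1 unhappy · (6,1)% 0/1 unhappy · (6,3)% 0/1 unhappy

(0,3), (5,2), (6,0), (6,1), (6,3)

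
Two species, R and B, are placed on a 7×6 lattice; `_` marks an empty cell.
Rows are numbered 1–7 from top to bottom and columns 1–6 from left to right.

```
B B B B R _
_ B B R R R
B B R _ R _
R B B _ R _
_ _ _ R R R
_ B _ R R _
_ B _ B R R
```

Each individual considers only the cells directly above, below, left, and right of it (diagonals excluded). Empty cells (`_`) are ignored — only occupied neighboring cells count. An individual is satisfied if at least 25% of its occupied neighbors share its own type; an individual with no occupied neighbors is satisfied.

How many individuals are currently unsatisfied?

3

(1,1)B 1/1 ok
(1,2)B 3/3 ok
(1,3)B 3/3 ok
(1,4)B 1/3 ok
(1,5)R 1/2 ok
(2,2)B 3/3 ok
(2,3)B 2/4 ok
(2,4)R 1/3 ok
(2,5)R 4/4 ok
(2,6)R 1/1 ok
(3,1)B 1/2 ok
(3,2)B 3/4 ok
(3,3)R 0/3 unhappy
(3,5)R 2/2 ok
(4,1)R 0/2 unhappy
(4,2)B 2/3 ok
(4,3)B 1/2 ok
(4,5)R 2/2 ok
(5,4)R 2/2 ok
(5,5)R 4/4 ok
(5,6)R 1/1 ok
(6,2)B 1/1 ok
(6,4)R 2/3 ok
(6,5)R 3/3 ok
(7,2)B 1/1 ok
(7,4)B 0/2 unhappy
(7,5)R 2/3 ok
(7,6)R 1/1 ok
Unsatisfied: (3,3), (4,1), (7,4) — 3 in total.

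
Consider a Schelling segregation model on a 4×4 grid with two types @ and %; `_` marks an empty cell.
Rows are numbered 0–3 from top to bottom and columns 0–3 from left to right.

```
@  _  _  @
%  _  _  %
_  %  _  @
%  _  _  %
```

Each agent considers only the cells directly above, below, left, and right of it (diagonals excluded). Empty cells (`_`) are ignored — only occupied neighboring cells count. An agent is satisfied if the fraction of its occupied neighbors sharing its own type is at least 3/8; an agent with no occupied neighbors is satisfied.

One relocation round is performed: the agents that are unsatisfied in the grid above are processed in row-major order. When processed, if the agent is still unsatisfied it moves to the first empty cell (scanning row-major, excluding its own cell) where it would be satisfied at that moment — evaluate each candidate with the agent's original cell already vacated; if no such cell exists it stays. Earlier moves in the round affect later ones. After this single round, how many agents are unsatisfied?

Initially unsatisfied (in order): (0,0), (0,3), (1,0), (1,3), (2,3), (3,3).
  (0,0) → (0,1).
  (0,3) → (0,0).
  (1,0) → (0,3).
  (1,3): now satisfied by earlier moves; stays.
  (2,3) → (0,2).
  (3,3): now satisfied by earlier moves; stays.
Resulting grid:
@ @ @ %
_ _ _ %
_ % _ _
% _ _ %
All satisfied now.

0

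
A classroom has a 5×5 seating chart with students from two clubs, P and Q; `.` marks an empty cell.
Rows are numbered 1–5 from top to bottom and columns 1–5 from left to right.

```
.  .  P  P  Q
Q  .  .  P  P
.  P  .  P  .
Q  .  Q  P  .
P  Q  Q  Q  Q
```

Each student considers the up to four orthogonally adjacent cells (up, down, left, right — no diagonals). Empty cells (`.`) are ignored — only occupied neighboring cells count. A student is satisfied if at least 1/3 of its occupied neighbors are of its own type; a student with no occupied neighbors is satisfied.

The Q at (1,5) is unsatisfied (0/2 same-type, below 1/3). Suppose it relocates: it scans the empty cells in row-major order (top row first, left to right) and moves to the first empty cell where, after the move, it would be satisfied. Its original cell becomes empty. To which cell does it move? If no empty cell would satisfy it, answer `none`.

Vacating (1,5). Empty cells in order:
  (1,1): 1/1 same-type → satisfied — stop here.

(1,1)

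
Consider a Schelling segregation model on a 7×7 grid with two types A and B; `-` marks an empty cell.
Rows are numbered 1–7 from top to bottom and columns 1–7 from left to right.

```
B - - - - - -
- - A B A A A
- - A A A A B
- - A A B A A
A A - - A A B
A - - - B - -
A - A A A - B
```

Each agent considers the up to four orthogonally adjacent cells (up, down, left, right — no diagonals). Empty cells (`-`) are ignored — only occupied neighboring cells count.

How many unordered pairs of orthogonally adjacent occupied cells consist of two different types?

Scan each occupied cell's neighbors to the right and below so each pair is counted once.
From row 2: 4 unlike of 9 pairs (running 4/9).
From row 3: 3 unlike of 9 pairs (running 7/18).
From row 4: 4 unlike of 7 pairs (running 11/25).
From row 5: 2 unlike of 5 pairs (running 13/30).
From row 6: 1 unlike of 2 pairs (running 14/32).
From row 7: 0 unlike of 2 pairs (running 14/34).
Total adjacent occupied pairs: 34; unlike-type pairs: 14.

14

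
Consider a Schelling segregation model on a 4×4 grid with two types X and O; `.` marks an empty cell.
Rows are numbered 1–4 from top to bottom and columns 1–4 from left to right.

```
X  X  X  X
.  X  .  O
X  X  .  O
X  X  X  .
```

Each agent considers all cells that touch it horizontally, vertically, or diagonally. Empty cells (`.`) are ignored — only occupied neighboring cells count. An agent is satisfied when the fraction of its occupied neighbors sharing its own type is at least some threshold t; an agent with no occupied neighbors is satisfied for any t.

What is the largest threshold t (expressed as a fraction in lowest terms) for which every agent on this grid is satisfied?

1/3

(1,1)X 2/2
(1,2)X 3/3
(1,3)X 3/4
(1,4)X 1/2
(2,2)X 5/5
(2,4)O 1/3
(3,1)X 4/4
(3,2)X 5/5
(3,4)O 1/2
(4,1)X 3/3
(4,2)X 4/4
(4,3)X 2/3
The smallest same-type fraction is 1/3 at (2,4), which reduces to 1/3. Any threshold above that leaves this agent unsatisfied.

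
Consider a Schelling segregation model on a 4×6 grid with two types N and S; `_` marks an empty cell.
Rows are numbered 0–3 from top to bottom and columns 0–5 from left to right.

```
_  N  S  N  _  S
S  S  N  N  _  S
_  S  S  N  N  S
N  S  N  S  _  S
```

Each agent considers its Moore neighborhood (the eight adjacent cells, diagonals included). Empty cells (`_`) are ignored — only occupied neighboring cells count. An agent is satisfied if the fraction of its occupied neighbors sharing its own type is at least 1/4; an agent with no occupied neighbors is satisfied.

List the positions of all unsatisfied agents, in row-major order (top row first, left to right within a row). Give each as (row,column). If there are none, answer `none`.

(0,2), (3,0), (3,2)

Row 0: (0,1)N 1/4 satisfied · (0,2)S 1/5 not · (0,3)N 2/3 satisfied · (0,5)S 1/1 satisfied
Row 1: (1,0)S 2/3 satisfied · (1,1)S 4/6 satisfied · (1,2)N 4/8 satisfied · (1,3)N 4/6 satisfied · (1,5)S 2/3 satisfied
Row 2: (2,1)S 4/7 satisfied · (2,2)S 4/8 satisfied · (2,3)N 4/6 satisfied · (2,4)N 2/6 satisfied · (2,5)S 2/3 satisfied
Row 3: (3,0)N 0/2 not · (3,1)S 2/4 satisfied · (3,2)N 1/5 not · (3,3)S 1/4 satisfied · (3,5)S 1/2 satisfied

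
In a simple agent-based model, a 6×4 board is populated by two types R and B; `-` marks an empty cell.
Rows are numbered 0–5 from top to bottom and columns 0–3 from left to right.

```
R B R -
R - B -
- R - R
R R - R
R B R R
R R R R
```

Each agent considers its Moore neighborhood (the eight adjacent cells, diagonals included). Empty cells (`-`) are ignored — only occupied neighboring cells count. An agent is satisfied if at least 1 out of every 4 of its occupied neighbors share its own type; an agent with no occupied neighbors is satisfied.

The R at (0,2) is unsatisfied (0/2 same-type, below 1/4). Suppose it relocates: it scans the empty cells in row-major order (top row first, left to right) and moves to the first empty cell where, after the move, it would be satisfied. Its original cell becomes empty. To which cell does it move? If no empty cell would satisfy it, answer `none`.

(1,1)

Vacating (0,2). Empty cells in order:
  (0,3): 0/1 same-type → still unsatisfied.
  (1,1): 3/5 same-type → satisfied — stop here.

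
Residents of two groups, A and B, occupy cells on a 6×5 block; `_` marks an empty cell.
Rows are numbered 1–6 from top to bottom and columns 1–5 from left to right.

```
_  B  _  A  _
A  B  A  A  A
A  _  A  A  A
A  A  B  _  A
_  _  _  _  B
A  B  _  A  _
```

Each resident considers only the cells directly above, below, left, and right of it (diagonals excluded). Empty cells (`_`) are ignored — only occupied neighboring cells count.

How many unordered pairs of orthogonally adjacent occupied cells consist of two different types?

Scan each occupied cell's neighbors to the right and below so each pair is counted once.
From row 1: 0 unlike of 2 pairs (running 0/2).
From row 2: 2 unlike of 8 pairs (running 2/10).
From row 3: 1 unlike of 5 pairs (running 3/15).
From row 4: 2 unlike of 3 pairs (running 5/18).
From row 6: 1 unlike of 1 pairs (running 6/19).
Total adjacent occupied pairs: 19; unlike-type pairs: 6.

6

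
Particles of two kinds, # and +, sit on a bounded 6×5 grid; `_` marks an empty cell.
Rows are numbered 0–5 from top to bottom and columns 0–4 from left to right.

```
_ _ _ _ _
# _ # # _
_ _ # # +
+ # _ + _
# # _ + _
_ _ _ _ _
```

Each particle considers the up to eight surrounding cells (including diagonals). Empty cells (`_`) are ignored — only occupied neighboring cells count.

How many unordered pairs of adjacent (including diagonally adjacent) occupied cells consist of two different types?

7

Scan each occupied cell's neighbors to the right and below (and the two forward diagonals) so each pair is counted once.
From row 1: 1 unlike of 6 pairs (running 1/6).
From row 2: 3 unlike of 6 pairs (running 4/12).
From row 3: 3 unlike of 6 pairs (running 7/18).
From row 4: 0 unlike of 1 pairs (running 7/19).
Total adjacent occupied pairs: 19; unlike-type pairs: 7.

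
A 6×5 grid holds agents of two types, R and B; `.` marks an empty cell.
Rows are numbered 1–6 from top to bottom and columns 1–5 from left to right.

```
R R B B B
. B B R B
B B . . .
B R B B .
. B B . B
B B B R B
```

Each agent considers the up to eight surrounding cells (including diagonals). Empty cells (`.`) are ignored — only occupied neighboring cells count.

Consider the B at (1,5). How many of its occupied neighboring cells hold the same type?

2

Occupied neighbors of (1,5): (1,4)=B, (2,4)=R, (2,5)=B.
Same type (B): 2 of 3.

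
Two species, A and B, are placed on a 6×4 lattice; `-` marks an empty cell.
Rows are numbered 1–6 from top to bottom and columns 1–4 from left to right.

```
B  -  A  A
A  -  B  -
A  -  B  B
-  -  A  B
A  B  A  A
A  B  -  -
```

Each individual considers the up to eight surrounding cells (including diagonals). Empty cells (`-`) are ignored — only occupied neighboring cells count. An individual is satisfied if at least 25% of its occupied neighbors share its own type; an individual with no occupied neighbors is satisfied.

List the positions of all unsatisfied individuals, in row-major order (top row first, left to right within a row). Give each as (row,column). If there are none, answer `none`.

(1,1)B 0/1 unhappy
(1,3)A 1/2 ok
(1,4)A 1/2 ok
(2,1)A 1/2 ok
(2,3)B 2/4 ok
(3,1)A 1/1 ok
(3,3)B 3/4 ok
(3,4)B 3/4 ok
(4,3)A 2/6 ok
(4,4)B 2/5 ok
(5,1)A 1/3 ok
(5,2)B 1/5 unhappy
(5,3)A 2/5 ok
(5,4)A 2/3 ok
(6,1)A 1/3 ok
(6,2)B 1/4 ok

(1,1), (5,2)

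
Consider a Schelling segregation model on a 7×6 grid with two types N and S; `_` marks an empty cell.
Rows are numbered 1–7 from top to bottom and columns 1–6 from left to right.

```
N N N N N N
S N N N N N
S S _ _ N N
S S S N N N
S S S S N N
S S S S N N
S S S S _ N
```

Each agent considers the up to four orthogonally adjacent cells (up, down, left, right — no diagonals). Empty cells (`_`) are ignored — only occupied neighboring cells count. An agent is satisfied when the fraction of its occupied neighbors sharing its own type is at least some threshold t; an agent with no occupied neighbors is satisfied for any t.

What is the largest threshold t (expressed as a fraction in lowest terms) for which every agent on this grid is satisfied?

1/3

(1,1)N 1/2
(1,2)N 3/3
(1,3)N 3/3
(1,4)N 3/3
(1,5)N 3/3
(1,6)N 2/2
(2,1)S 1/3
(2,2)N 2/4
(2,3)N 3/3
(2,4)N 3/3
(2,5)N 4/4
(2,6)N 3/3
(3,1)S 3/3
(3,2)S 2/3
(3,5)N 3/3
(3,6)N 3/3
(4,1)S 3/3
(4,2)S 4/4
(4,3)S 2/3
(4,4)N 1/3
(4,5)N 4/4
(4,6)N 3/3
(5,1)S 3/3
(5,2)S 4/4
(5,3)S 4/4
(5,4)S 2/4
(5,5)N 3/4
(5,6)N 3/3
(6,1)S 3/3
(6,2)S 4/4
(6,3)S 4/4
(6,4)S 3/4
(6,5)N 2/3
(6,6)N 3/3
(7,1)S 2/2
(7,2)S 3/3
(7,3)S 3/3
(7,4)S 2/2
(7,6)N 1/1
The smallest same-type fraction is 1/3 at (2,1), which reduces to 1/3. Any threshold above that leaves this agent unsatisfied.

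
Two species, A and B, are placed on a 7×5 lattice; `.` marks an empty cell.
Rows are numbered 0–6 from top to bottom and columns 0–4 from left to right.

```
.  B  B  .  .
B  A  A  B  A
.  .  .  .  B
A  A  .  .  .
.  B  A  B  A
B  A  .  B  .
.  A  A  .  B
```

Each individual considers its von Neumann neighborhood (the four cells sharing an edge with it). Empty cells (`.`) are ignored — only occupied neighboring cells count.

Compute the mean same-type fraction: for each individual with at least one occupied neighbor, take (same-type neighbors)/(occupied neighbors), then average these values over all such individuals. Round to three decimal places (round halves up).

0.360

(0,1)B 1/2
(0,2)B 1/2
(1,0)B 0/1
(1,1)A 1/3
(1,2)A 1/3
(1,3)B 0/2
(1,4)A 0/2
(2,4)B 0/1
(3,0)A 1/1
(3,1)A 1/2
(4,1)B 0/3
(4,2)A 0/2
(4,3)B 1/3
(4,4)A 0/1
(5,0)B 0/1
(5,1)A 1/3
(5,3)B 1/1
(6,1)A 2/2
(6,2)A 1/1
(6,4)B — no occupied neighbors
Sum over 19 individuals: 1/2 + 1/2 + 0/1 + 1/3 + 1/3 + 0/2 + 0/2 + 0/1 + 1/1 + 1/2 + 0/3 + 0/2 + 1/3 + 0/1 + 0/1 + 1/3 + 1/1 + 2/2 + 1/1 = 41/6; mean = 41/6 ÷ 19 = 41/114 = 0.359649… → 0.360.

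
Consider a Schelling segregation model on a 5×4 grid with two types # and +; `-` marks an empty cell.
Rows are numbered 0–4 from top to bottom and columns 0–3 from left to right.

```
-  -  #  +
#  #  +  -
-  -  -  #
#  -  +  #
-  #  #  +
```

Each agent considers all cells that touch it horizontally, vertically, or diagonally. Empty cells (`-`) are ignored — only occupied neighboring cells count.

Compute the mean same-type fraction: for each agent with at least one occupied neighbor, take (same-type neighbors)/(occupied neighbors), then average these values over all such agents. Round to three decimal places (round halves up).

(0,2)# 1/3
(0,3)+ 1/2
(1,0)# 1/1
(1,1)# 2/3
(1,2)+ 1/4
(2,3)# 1/3
(3,0)# 1/1
(3,2)+ 1/5
(3,3)# 2/4
(4,1)# 2/3
(4,2)# 2/4
(4,3)+ 1/3
Sum over 12 agents: 1/3 + 1/2 + 1/1 + 2/3 + 1/4 + 1/3 + 1/1 + 1/5 + 2/4 + 2/3 + 2/4 + 1/3 = 377/60; mean = 377/60 ÷ 12 = 377/720 = 0.523611… → 0.524.

0.524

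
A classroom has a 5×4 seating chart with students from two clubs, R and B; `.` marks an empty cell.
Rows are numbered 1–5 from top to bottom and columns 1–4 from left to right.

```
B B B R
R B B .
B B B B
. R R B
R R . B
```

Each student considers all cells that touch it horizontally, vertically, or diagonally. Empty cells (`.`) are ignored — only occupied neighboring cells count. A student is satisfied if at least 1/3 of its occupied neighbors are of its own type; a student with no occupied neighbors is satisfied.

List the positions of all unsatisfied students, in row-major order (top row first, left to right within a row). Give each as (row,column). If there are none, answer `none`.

Row 1: (1,1)B 2/3 ok · (1,2)B 4/5 ok · (1,3)B 3/4 ok · (1,4)R 0/2 unhappy
Row 2: (2,1)R 0/5 unhappy · (2,2)B 7/8 ok · (2,3)B 6/7 ok
Row 3: (3,1)B 2/4 ok · (3,2)B 4/7 ok · (3,3)B 5/7 ok · (3,4)B 3/4 ok
Row 4: (4,2)R 3/6 ok · (4,3)R 2/7 unhappy · (4,4)B 3/4 ok
Row 5: (5,1)R 2/2 ok · (5,2)R 3/3 ok · (5,4)B 1/2 ok

(1,4), (2,1), (4,3)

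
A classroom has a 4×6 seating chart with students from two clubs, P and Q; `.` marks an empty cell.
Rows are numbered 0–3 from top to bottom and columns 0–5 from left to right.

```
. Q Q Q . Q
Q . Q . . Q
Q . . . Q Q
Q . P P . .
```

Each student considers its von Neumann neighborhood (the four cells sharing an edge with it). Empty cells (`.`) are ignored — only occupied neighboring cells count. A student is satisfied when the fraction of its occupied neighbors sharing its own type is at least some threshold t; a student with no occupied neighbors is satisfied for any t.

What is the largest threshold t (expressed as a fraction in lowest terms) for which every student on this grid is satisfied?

(0,1)Q 1/1
(0,2)Q 3/3
(0,3)Q 1/1
(0,5)Q 1/1
(1,0)Q 1/1
(1,2)Q 1/1
(1,5)Q 2/2
(2,0)Q 2/2
(2,4)Q 1/1
(2,5)Q 2/2
(3,0)Q 1/1
(3,2)P 1/1
(3,3)P 1/1
The smallest same-type fraction is 1/1 at (0,1), which reduces to 1/1. Any threshold above that leaves this student unsatisfied.

1/1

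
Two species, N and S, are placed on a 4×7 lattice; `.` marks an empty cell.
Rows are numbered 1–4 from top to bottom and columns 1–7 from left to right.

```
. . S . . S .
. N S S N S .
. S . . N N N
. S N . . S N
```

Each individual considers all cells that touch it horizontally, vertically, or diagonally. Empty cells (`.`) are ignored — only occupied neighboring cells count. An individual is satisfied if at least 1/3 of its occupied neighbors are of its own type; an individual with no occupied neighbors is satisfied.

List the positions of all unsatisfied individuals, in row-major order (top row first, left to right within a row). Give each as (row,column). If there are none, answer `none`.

(2,2), (2,6), (4,3), (4,6)

Row 1: (1,3)S 2/3 ✓ · (1,6)S 1/2 ✓
Row 2: (2,2)N 0/3 ✗ · (2,3)S 3/4 ✓ · (2,4)S 2/4 ✓ · (2,5)N 2/5 ✓ · (2,6)S 1/5 ✗
Row 3: (3,2)S 2/4 ✓ · (3,5)N 2/5 ✓ · (3,6)N 4/6 ✓ · (3,7)N 2/4 ✓
Row 4: (4,2)S 1/2 ✓ · (4,3)N 0/2 ✗ · (4,6)S 0/4 ✗ · (4,7)N 2/3 ✓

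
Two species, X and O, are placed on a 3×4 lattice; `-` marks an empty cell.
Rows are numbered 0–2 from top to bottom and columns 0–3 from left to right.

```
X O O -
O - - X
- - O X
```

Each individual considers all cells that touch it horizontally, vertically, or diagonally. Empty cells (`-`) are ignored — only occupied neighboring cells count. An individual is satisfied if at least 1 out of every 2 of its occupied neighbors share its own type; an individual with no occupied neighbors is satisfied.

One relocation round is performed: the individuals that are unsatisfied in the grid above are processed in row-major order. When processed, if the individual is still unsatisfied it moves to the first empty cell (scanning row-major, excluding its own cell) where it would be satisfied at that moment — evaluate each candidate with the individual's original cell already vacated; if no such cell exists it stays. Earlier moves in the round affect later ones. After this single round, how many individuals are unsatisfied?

1

Initially unsatisfied (in order): (0,0), (1,3), (2,2).
  (0,0) → (0,3).
  (1,3): now satisfied by earlier moves; stays.
  (2,2) → (0,0).
Resulting grid:
O O O X
O - - X
- - - X
Unsatisfied now: (0,2).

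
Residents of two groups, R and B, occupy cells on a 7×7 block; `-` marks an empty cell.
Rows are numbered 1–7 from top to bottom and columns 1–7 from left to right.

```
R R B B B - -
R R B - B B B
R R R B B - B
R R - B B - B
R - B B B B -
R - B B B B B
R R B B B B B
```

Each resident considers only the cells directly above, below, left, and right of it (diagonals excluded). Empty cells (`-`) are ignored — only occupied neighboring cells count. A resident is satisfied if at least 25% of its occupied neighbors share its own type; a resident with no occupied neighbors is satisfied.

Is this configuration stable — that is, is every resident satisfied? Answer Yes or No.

Row 1: (1,1)R 2/2 ✓ · (1,2)R 2/3 ✓ · (1,3)B 2/3 ✓ · (1,4)B 2/2 ✓ · (1,5)B 2/2 ✓
Row 2: (2,1)R 3/3 ✓ · (2,2)R 3/4 ✓ · (2,3)B 1/3 ✓ · (2,5)B 3/3 ✓ · (2,6)B 2/2 ✓ · (2,7)B 2/2 ✓
Row 3: (3,1)R 3/3 ✓ · (3,2)R 4/4 ✓ · (3,3)R 1/3 ✓ · (3,4)B 2/3 ✓ · (3,5)B 3/3 ✓ · (3,7)B 2/2 ✓
Row 4: (4,1)R 3/3 ✓ · (4,2)R 2/2 ✓ · (4,4)B 3/3 ✓ · (4,5)B 3/3 ✓ · (4,7)B 1/1 ✓
Row 5: (5,1)R 2/2 ✓ · (5,3)B 2/2 ✓ · (5,4)B 4/4 ✓ · (5,5)B 4/4 ✓ · (5,6)B 2/2 ✓
Row 6: (6,1)R 2/2 ✓ · (6,3)B 3/3 ✓ · (6,4)B 4/4 ✓ · (6,5)B 4/4 ✓ · (6,6)B 4/4 ✓ · (6,7)B 2/2 ✓
Row 7: (7,1)R 2/2 ✓ · (7,2)R 1/2 ✓ · (7,3)B 2/3 ✓ · (7,4)B 3/3 ✓ · (7,5)B 3/3 ✓ · (7,6)B 3/3 ✓ · (7,7)B 2/2 ✓
All meet the threshold, so the configuration is stable.

Yes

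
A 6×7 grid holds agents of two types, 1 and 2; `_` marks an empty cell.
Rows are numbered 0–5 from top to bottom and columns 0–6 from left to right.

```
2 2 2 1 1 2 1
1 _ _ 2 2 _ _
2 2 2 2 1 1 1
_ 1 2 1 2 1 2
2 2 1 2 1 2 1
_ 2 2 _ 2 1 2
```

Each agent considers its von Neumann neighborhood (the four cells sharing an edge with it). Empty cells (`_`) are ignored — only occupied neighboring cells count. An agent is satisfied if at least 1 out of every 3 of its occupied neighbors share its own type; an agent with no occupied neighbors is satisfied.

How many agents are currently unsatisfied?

Row 0: (0,0)2 1/2 satisfied · (0,1)2 2/2 satisfied · (0,2)2 1/2 satisfied · (0,3)1 1/3 satisfied · (0,4)1 1/3 satisfied · (0,5)2 0/2 not · (0,6)1 0/1 not
Row 1: (1,0)1 0/2 not · (1,3)2 2/3 satisfied · (1,4)2 1/3 satisfied
Row 2: (2,0)2 1/2 satisfied · (2,1)2 2/3 satisfied · (2,2)2 3/3 satisfied · (2,3)2 2/4 satisfied · (2,4)1 1/4 not · (2,5)1 3/3 satisfied · (2,6)1 1/2 satisfied
Row 3: (3,1)1 0/3 not · (3,2)2 1/4 not · (3,3)1 0/4 not · (3,4)2 0/4 not · (3,5)1 1/4 not · (3,6)2 0/3 not
Row 4: (4,0)2 1/1 satisfied · (4,1)2 2/4 satisfied · (4,2)1 0/4 not · (4,3)2 0/3 not · (4,4)1 0/4 not · (4,5)2 0/4 not · (4,6)1 0/3 not
Row 5: (5,1)2 2/2 satisfied · (5,2)2 1/2 satisfied · (5,4)2 0/2 not · (5,5)1 0/3 not · (5,6)2 0/2 not
Unsatisfied: (0,5), (0,6), (1,0), (2,4), (3,1), (3,2), (3,3), (3,4), (3,5), (3,6), (4,2), (4,3), (4,4), (4,5), (4,6), (5,4), (5,5), (5,6) — 18 in total.

18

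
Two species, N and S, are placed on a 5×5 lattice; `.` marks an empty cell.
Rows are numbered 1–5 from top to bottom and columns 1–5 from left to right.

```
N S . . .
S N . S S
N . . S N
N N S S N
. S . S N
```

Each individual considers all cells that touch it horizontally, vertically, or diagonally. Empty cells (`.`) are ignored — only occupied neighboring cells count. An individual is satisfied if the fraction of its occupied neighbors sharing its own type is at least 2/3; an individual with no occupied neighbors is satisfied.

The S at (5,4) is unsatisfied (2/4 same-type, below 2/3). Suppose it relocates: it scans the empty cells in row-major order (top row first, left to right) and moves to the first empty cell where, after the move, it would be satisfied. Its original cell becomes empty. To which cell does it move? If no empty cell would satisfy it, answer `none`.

(1,3)

Vacating (5,4). Empty cells in order:
  (1,3): 2/3 same-type → satisfied — stop here.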